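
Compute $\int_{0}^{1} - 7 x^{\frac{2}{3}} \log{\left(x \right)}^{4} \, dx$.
$- \frac{40824}{3125}$

Start from the elementary integral
$$J(a) = \int_{0}^{1} - 7 x^{a} \, dx = - \frac{7}{a + 1}.$$

Differentiating under the integral sign brings down a factor of $\ln x$:
$$\frac{dJ}{da} = \int_{0}^{1} - 7 x^{a} \log{\left(x \right)} \, dx = \frac{7}{\left(a + 1\right)^{2}}.$$

Repeating $4$ times in total — each differentiation brings down another $\ln x$ — gives
$$\frac{d^{4}J}{da^{4}} = \int_{0}^{1} - 7 x^{a} \log{\left(x \right)}^{4} \, dx = - \frac{168}{\left(a + 1\right)^{5}},$$
and the integrand here is exactly the target integrand, so $I = - \frac{168}{\left(a + 1\right)^{5}}$.

Setting $a = \frac{2}{3}$:
$$I = - \frac{40824}{3125}.$$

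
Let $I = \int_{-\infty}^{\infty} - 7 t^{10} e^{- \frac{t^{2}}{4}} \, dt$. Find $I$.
$- 423360 \sqrt{\pi}$

Consider the simpler parametrised integral
$$J(a) = \int_{-\infty}^{\infty} - 7 e^{- a t^{2}} \, dt = - \frac{7 \sqrt{\pi}}{\sqrt{a}}.$$

Differentiating under the integral sign brings down a factor of $(-t^2)$:
$$\frac{dJ}{da} = \int_{-\infty}^{\infty} 7 t^{2} e^{- a t^{2}} \, dt = \frac{7 \sqrt{\pi}}{2 a^{\frac{3}{2}}}.$$

Repeating $5$ times in total — each differentiation brings down another $(-t^2)$ — gives
$$\frac{d^{5}J}{da^{5}} = \int_{-\infty}^{\infty} 7 t^{10} e^{- a t^{2}} \, dt = \frac{6615 \sqrt{\pi}}{32 a^{\frac{11}{2}}},$$
and the integrand here is $(-1)^{5}$ times the target integrand, so $I = (-1)^{5}\,\frac{d^{5}J}{da^{5}} = - \frac{6615 \sqrt{\pi}}{32 a^{\frac{11}{2}}}$.

Setting $a = \frac{1}{4}$:
$$I = - 423360 \sqrt{\pi}.$$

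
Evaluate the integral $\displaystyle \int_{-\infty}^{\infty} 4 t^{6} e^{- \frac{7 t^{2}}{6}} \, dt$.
$\frac{1620 \sqrt{42} \sqrt{\pi}}{2401}$

Begin with the known integral
$$J(a) = \int_{-\infty}^{\infty} 4 e^{- a t^{2}} \, dt = \frac{4 \sqrt{\pi}}{\sqrt{a}}.$$

Differentiating under the integral sign brings down a factor of $(-t^2)$:
$$\frac{dJ}{da} = \int_{-\infty}^{\infty} - 4 t^{2} e^{- a t^{2}} \, dt = - \frac{2 \sqrt{\pi}}{a^{\frac{3}{2}}}.$$

Repeating $3$ times in total — each differentiation brings down another $(-t^2)$ — gives
$$\frac{d^{3}J}{da^{3}} = \int_{-\infty}^{\infty} - 4 t^{6} e^{- a t^{2}} \, dt = - \frac{15 \sqrt{\pi}}{2 a^{\frac{7}{2}}},$$
and the integrand here is $(-1)^{3}$ times the target integrand, so $I = (-1)^{3}\,\frac{d^{3}J}{da^{3}} = \frac{15 \sqrt{\pi}}{2 a^{\frac{7}{2}}}$.

Setting $a = \frac{7}{6}$:
$$I = \frac{1620 \sqrt{42} \sqrt{\pi}}{2401}.$$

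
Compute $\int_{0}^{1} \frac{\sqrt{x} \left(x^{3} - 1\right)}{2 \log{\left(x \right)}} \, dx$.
$\frac{\log{\left(3 \right)}}{2}$

Consider the one-parameter family: let $I(a) = \int_{0}^{1} \frac{- \sqrt{x} + x^{a}}{2 \log{\left(x \right)}} \, dx$.

Since $\dfrac{\partial}{\partial a}\,x^{a} = x^{a} \ln x$, the $\ln x$ in the denominator cancels and
$$\frac{dI}{da} = \int_{0}^{1} \frac{1}{2} x^{a} \, dx = \frac{1}{2} \left[\frac{x^{a+1}}{a+1}\right]_0^1 = \frac{1}{2 \left(a + 1\right)}.$$

Integrating with respect to $a$ gives $I(a) = \log{\left(\frac{\sqrt{6} \sqrt{a + 1}}{3} \right)} + C$.

At $a = \frac{1}{2}$ the integrand is identically $0$, so $I(\frac{1}{2}) = 0$. The closed form gives $0$, hence $C = 0$.

Setting $a = \frac{7}{2}$:
$$I = \frac{\log{\left(3 \right)}}{2}.$$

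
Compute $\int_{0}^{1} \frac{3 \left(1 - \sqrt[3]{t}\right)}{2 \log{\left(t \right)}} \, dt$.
$- 3 \log{\left(2 \right)} + \frac{3 \log{\left(3 \right)}}{2}$

Replace the exponent $\frac{1}{3}$ by a parameter $a$: let $I(a) = \int_{0}^{1} \frac{3 \left(1 - t^{a}\right)}{2 \log{\left(t \right)}} \, dt$.

Since $\dfrac{\partial}{\partial a}\,t^{a} = t^{a} \ln t$, the $\ln t$ in the denominator cancels and
$$\frac{dI}{da} = \int_{0}^{1} - \frac{3}{2} t^{a} \, dt = - \frac{3}{2} \left[\frac{t^{a+1}}{a+1}\right]_0^1 = - \frac{3}{2 a + 2}.$$

Integrating with respect to $a$ gives $I(a) = - \frac{3 \log{\left(a + 1 \right)}}{2} + C$.

At $a = 0$ the integrand is identically $0$, so $I(0) = 0$. The closed form gives $0$, hence $C = 0$.

Setting $a = \frac{1}{3}$:
$$I = - 3 \log{\left(2 \right)} + \frac{3 \log{\left(3 \right)}}{2}.$$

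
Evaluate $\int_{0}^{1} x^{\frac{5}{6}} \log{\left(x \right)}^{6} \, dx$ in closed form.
$\frac{201553920}{19487171}$

Start from the elementary integral
$$J(a) = \int_{0}^{1} x^{a} \, dx = \frac{1}{a + 1}.$$

Differentiating under the integral sign brings down a factor of $\ln x$:
$$\frac{dJ}{da} = \int_{0}^{1} x^{a} \log{\left(x \right)} \, dx = - \frac{1}{\left(a + 1\right)^{2}}.$$

Repeating $6$ times in total — each differentiation brings down another $\ln x$ — gives
$$\frac{d^{6}J}{da^{6}} = \int_{0}^{1} x^{a} \log{\left(x \right)}^{6} \, dx = \frac{720}{\left(a + 1\right)^{7}},$$
and the integrand here is exactly the target integrand, so $I = \frac{720}{\left(a + 1\right)^{7}}$.

Setting $a = \frac{5}{6}$:
$$I = \frac{201553920}{19487171}.$$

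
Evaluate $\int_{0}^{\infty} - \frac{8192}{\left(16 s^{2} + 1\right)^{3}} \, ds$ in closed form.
$- 384 \pi$

Begin with the known result
$$J(a) = \int_{0}^{\infty} - \frac{2}{a^{2} + s^{2}} \, ds = - \frac{\pi}{a}.$$

Differentiating under the integral sign with respect to $a$,
$$\frac{dJ}{da} = \int_{0}^{\infty} \frac{4 a}{\left(a^{2} + s^{2}\right)^{2}} \, ds = \frac{\pi}{a^{2}},$$
so $\int_{0}^{\infty} - \frac{2}{\left(a^{2} + s^{2}\right)^{2}} \, ds = - \frac{\pi}{2 a^{3}}$.

Repeating — each differentiation of $1/(s^2+a^2)^j$ produces $-2ja/(s^2+a^2)^{j+1}$ — and dividing through by $-2ja$ at each step yields, after $2$ differentiations in total,
$$\int_{0}^{\infty} - \frac{2}{\left(a^{2} + s^{2}\right)^{3}} \, ds = - \frac{3 \pi}{8 a^{5}}.$$

Setting $a = \frac{1}{4}$:
$$I = - 384 \pi.$$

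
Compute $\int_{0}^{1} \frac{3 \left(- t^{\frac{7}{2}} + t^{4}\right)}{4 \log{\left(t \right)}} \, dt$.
$- \frac{3 \log{\left(3 \right)}}{2} + \frac{3 \log{\left(10 \right)}}{4}$

Consider the one-parameter family: let $I(a) = \int_{0}^{1} \frac{3 \left(- t^{\frac{7}{2}} + t^{a}\right)}{4 \log{\left(t \right)}} \, dt$.

Since $\dfrac{\partial}{\partial a}\,t^{a} = t^{a} \ln t$, the $\ln t$ in the denominator cancels and
$$\frac{dI}{da} = \int_{0}^{1} \frac{3}{4} t^{a} \, dt = \frac{3}{4} \left[\frac{t^{a+1}}{a+1}\right]_0^1 = \frac{3}{4 \left(a + 1\right)}.$$

Integrating with respect to $a$ gives $I(a) = \log{\left(\frac{2^{\frac{3}{4}} \sqrt{3} \left(a + 1\right)^{\frac{3}{4}}}{9} \right)} + C$.

At $a = \frac{7}{2}$ the integrand is identically $0$, so $I(\frac{7}{2}) = 0$. The closed form gives $0$, hence $C = 0$.

Setting $a = 4$:
$$I = - \frac{3 \log{\left(3 \right)}}{2} + \frac{3 \log{\left(10 \right)}}{4}.$$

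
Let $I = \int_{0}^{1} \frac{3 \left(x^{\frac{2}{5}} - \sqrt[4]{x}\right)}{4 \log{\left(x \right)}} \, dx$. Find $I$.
$\frac{3 \log{\left(\frac{28}{25} \right)}}{4}$

Introduce a parameter $a$ in the exponent: let $I(a) = \int_{0}^{1} \frac{3 \left(- \sqrt[4]{x} + x^{a}\right)}{4 \log{\left(x \right)}} \, dx$.

Since $\dfrac{\partial}{\partial a}\,x^{a} = x^{a} \ln x$, the $\ln x$ in the denominator cancels and
$$\frac{dI}{da} = \int_{0}^{1} \frac{3}{4} x^{a} \, dx = \frac{3}{4} \left[\frac{x^{a+1}}{a+1}\right]_0^1 = \frac{3}{4 \left(a + 1\right)}.$$

Integrating with respect to $a$ gives $I(a) = \frac{3 \log{\left(\frac{4 a}{5} + \frac{4}{5} \right)}}{4} + C$.

At $a = \frac{1}{4}$ the integrand is identically $0$, so $I(\frac{1}{4}) = 0$. The closed form gives $0$, hence $C = 0$.

Setting $a = \frac{2}{5}$:
$$I = \frac{3 \log{\left(\frac{28}{25} \right)}}{4}.$$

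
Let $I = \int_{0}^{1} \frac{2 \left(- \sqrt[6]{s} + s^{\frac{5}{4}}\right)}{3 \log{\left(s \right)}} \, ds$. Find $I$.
$\log{\left(\frac{9 \sqrt[3]{14}}{14} \right)}$

Replace the exponent $\frac{5}{4}$ by a parameter $a$: let $I(a) = \int_{0}^{1} \frac{2 \left(- \sqrt[6]{s} + s^{a}\right)}{3 \log{\left(s \right)}} \, ds$.

Since $\dfrac{\partial}{\partial a}\,s^{a} = s^{a} \ln s$, the $\ln s$ in the denominator cancels and
$$\frac{dI}{da} = \int_{0}^{1} \frac{2}{3} s^{a} \, ds = \frac{2}{3} \left[\frac{s^{a+1}}{a+1}\right]_0^1 = \frac{2}{3 \left(a + 1\right)}.$$

Integrating with respect to $a$ gives $I(a) = \log{\left(\frac{6^{\frac{2}{3}} \sqrt[3]{7} \left(a + 1\right)^{\frac{2}{3}}}{7} \right)} + C$.

At $a = \frac{1}{6}$ the integrand is identically $0$, so $I(\frac{1}{6}) = 0$. The closed form gives $0$, hence $C = 0$.

Setting $a = \frac{5}{4}$:
$$I = \log{\left(\frac{9 \sqrt[3]{14}}{14} \right)}.$$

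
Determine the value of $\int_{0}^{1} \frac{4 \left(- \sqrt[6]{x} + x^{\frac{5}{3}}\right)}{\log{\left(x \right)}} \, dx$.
$- \log{\left(\frac{2401}{65536} \right)}$

Introduce a parameter $a$ in the exponent: let $I(a) = \int_{0}^{1} \frac{4 \left(x^{\frac{5}{3}} - x^{a}\right)}{\log{\left(x \right)}} \, dx$.

Since $\dfrac{\partial}{\partial a}\,x^{a} = x^{a} \ln x$, the $\ln x$ in the denominator cancels and
$$\frac{dI}{da} = \int_{0}^{1} -4 x^{a} \, dx = -4 \left[\frac{x^{a+1}}{a+1}\right]_0^1 = - \frac{4}{a + 1}.$$

Integrating with respect to $a$ gives $I(a) = - \log{\left(\frac{81 \left(a + 1\right)^{4}}{4096} \right)} + C$.

At $a = \frac{5}{3}$ the integrand is identically $0$, so $I(\frac{5}{3}) = 0$. The closed form gives $0$, hence $C = 0$.

Setting $a = \frac{1}{6}$:
$$I = - \log{\left(\frac{2401}{65536} \right)}.$$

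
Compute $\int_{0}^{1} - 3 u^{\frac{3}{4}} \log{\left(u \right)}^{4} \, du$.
$- \frac{73728}{16807}$

Start from the elementary integral
$$J(a) = \int_{0}^{1} - 3 u^{a} \, du = - \frac{3}{a + 1}.$$

Differentiating under the integral sign brings down a factor of $\ln u$:
$$\frac{dJ}{da} = \int_{0}^{1} - 3 u^{a} \log{\left(u \right)} \, du = \frac{3}{\left(a + 1\right)^{2}}.$$

Repeating $4$ times in total — each differentiation brings down another $\ln u$ — gives
$$\frac{d^{4}J}{da^{4}} = \int_{0}^{1} - 3 u^{a} \log{\left(u \right)}^{4} \, du = - \frac{72}{\left(a + 1\right)^{5}},$$
and the integrand here is exactly the target integrand, so $I = - \frac{72}{\left(a + 1\right)^{5}}$.

Setting $a = \frac{3}{4}$:
$$I = - \frac{73728}{16807}.$$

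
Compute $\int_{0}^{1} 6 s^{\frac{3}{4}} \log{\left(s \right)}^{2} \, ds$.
$\frac{768}{343}$

Start from the elementary integral
$$J(a) = \int_{0}^{1} 6 s^{a} \, ds = \frac{6}{a + 1}.$$

Differentiating under the integral sign brings down a factor of $\ln s$:
$$\frac{dJ}{da} = \int_{0}^{1} 6 s^{a} \log{\left(s \right)} \, ds = - \frac{6}{\left(a + 1\right)^{2}}.$$

Repeating twice in total — each differentiation brings down another $\ln s$ — gives
$$\frac{d^{2}J}{da^{2}} = \int_{0}^{1} 6 s^{a} \log{\left(s \right)}^{2} \, ds = \frac{12}{\left(a + 1\right)^{3}},$$
and the integrand here is exactly the target integrand, so $I = \frac{12}{\left(a + 1\right)^{3}}$.

Setting $a = \frac{3}{4}$:
$$I = \frac{768}{343}.$$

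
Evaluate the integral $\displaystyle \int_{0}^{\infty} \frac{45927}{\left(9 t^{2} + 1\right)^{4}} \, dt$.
$\frac{76545 \pi}{32}$

Start from the standard arctangent integral
$$J(a) = \int_{0}^{\infty} \frac{7}{a^{2} + t^{2}} \, dt = \frac{7 \pi}{2 a}.$$

Differentiating under the integral sign with respect to $a$,
$$\frac{dJ}{da} = \int_{0}^{\infty} - \frac{14 a}{\left(a^{2} + t^{2}\right)^{2}} \, dt = - \frac{7 \pi}{2 a^{2}},$$
so $\int_{0}^{\infty} \frac{7}{\left(a^{2} + t^{2}\right)^{2}} \, dt = \frac{7 \pi}{4 a^{3}}$.

Repeating — each differentiation of $1/(t^2+a^2)^j$ produces $-2ja/(t^2+a^2)^{j+1}$ — and dividing through by $-2ja$ at each step yields, after $3$ differentiations in total,
$$\int_{0}^{\infty} \frac{7}{\left(a^{2} + t^{2}\right)^{4}} \, dt = \frac{35 \pi}{32 a^{7}}.$$

Setting $a = \frac{1}{3}$:
$$I = \frac{76545 \pi}{32}.$$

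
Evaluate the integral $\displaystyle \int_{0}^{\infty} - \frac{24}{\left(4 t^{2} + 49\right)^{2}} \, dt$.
$- \frac{3 \pi}{343}$

Recall the elementary integral
$$J(a) = \int_{0}^{\infty} - \frac{3}{2 \left(a^{2} + t^{2}\right)} \, dt = - \frac{3 \pi}{4 a}.$$

Differentiating under the integral sign with respect to $a$,
$$\frac{dJ}{da} = \int_{0}^{\infty} \frac{3 a}{\left(a^{2} + t^{2}\right)^{2}} \, dt = \frac{3 \pi}{4 a^{2}},$$
so $\int_{0}^{\infty} - \frac{3}{2 \left(a^{2} + t^{2}\right)^{2}} \, dt = - \frac{3 \pi}{8 a^{3}}$.

Setting $a = \frac{7}{2}$:
$$I = - \frac{3 \pi}{343}.$$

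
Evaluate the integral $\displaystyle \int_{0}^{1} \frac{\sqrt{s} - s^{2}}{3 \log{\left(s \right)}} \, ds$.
$- \frac{\log{\left(2 \right)}}{3}$

Introduce a parameter $a$ in the exponent: let $I(a) = \int_{0}^{1} \frac{- s^{2} + s^{a}}{3 \log{\left(s \right)}} \, ds$.

Since $\dfrac{\partial}{\partial a}\,s^{a} = s^{a} \ln s$, the $\ln s$ in the denominator cancels and
$$\frac{dI}{da} = \int_{0}^{1} \frac{1}{3} s^{a} \, ds = \frac{1}{3} \left[\frac{s^{a+1}}{a+1}\right]_0^1 = \frac{1}{3 \left(a + 1\right)}.$$

Integrating with respect to $a$ gives $I(a) = \frac{\log{\left(a + 1 \right)}}{3} - \frac{\log{\left(3 \right)}}{3} + C$.

At $a = 2$ the integrand is identically $0$, so $I(2) = 0$. The closed form gives $0$, hence $C = 0$.

Setting $a = \frac{1}{2}$:
$$I = - \frac{\log{\left(2 \right)}}{3}.$$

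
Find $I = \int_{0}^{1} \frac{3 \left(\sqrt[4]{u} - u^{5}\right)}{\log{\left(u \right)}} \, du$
$- \log{\left(\frac{13824}{125} \right)}$

Introduce a parameter $a$ in the exponent: let $I(a) = \int_{0}^{1} \frac{3 \left(\sqrt[4]{u} - u^{a}\right)}{\log{\left(u \right)}} \, du$.

Since $\dfrac{\partial}{\partial a}\,u^{a} = u^{a} \ln u$, the $\ln u$ in the denominator cancels and
$$\frac{dI}{da} = \int_{0}^{1} -3 u^{a} \, du = -3 \left[\frac{u^{a+1}}{a+1}\right]_0^1 = - \frac{3}{a + 1}.$$

Integrating with respect to $a$ gives $I(a) = - \log{\left(\frac{64 \left(a + 1\right)^{3}}{125} \right)} + C$.

At $a = \frac{1}{4}$ the integrand is identically $0$, so $I(\frac{1}{4}) = 0$. The closed form gives $0$, hence $C = 0$.

Setting $a = 5$:
$$I = - \log{\left(\frac{13824}{125} \right)}.$$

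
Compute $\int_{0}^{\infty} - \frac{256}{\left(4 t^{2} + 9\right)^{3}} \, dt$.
$- \frac{8 \pi}{81}$

Begin with the known result
$$J(a) = \int_{0}^{\infty} - \frac{4}{a^{2} + t^{2}} \, dt = - \frac{2 \pi}{a}.$$

Differentiating under the integral sign with respect to $a$,
$$\frac{dJ}{da} = \int_{0}^{\infty} \frac{8 a}{\left(a^{2} + t^{2}\right)^{2}} \, dt = \frac{2 \pi}{a^{2}},$$
so $\int_{0}^{\infty} - \frac{4}{\left(a^{2} + t^{2}\right)^{2}} \, dt = - \frac{\pi}{a^{3}}$.

Repeating — each differentiation of $1/(t^2+a^2)^j$ produces $-2ja/(t^2+a^2)^{j+1}$ — and dividing through by $-2ja$ at each step yields, after $2$ differentiations in total,
$$\int_{0}^{\infty} - \frac{4}{\left(a^{2} + t^{2}\right)^{3}} \, dt = - \frac{3 \pi}{4 a^{5}}.$$

Setting $a = \frac{3}{2}$:
$$I = - \frac{8 \pi}{81}.$$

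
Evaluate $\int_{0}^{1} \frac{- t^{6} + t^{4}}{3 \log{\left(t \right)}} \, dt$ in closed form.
$- \frac{\log{\left(7 \right)}}{3} + \frac{\log{\left(5 \right)}}{3}$

Consider the one-parameter family: let $I(a) = \int_{0}^{1} \frac{t^{4} - t^{a}}{3 \log{\left(t \right)}} \, dt$.

Since $\dfrac{\partial}{\partial a}\,t^{a} = t^{a} \ln t$, the $\ln t$ in the denominator cancels and
$$\frac{dI}{da} = \int_{0}^{1} - \frac{1}{3} t^{a} \, dt = - \frac{1}{3} \left[\frac{t^{a+1}}{a+1}\right]_0^1 = - \frac{1}{3 a + 3}.$$

Integrating with respect to $a$ gives $I(a) = - \frac{\log{\left(a + 1 \right)}}{3} + \frac{\log{\left(5 \right)}}{3} + C$.

At $a = 4$ the integrand is identically $0$, so $I(4) = 0$. The closed form gives $0$, hence $C = 0$.

Setting $a = 6$:
$$I = - \frac{\log{\left(7 \right)}}{3} + \frac{\log{\left(5 \right)}}{3}.$$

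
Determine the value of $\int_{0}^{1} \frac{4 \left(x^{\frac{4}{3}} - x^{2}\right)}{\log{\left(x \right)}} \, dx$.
$- \log{\left(\frac{6561}{2401} \right)}$

Introduce a parameter $a$ in the exponent: let $I(a) = \int_{0}^{1} \frac{4 \left(x^{\frac{4}{3}} - x^{a}\right)}{\log{\left(x \right)}} \, dx$.

Since $\dfrac{\partial}{\partial a}\,x^{a} = x^{a} \ln x$, the $\ln x$ in the denominator cancels and
$$\frac{dI}{da} = \int_{0}^{1} -4 x^{a} \, dx = -4 \left[\frac{x^{a+1}}{a+1}\right]_0^1 = - \frac{4}{a + 1}.$$

Integrating with respect to $a$ gives $I(a) = - \log{\left(\frac{81 \left(a + 1\right)^{4}}{2401} \right)} + C$.

At $a = \frac{4}{3}$ the integrand is identically $0$, so $I(\frac{4}{3}) = 0$. The closed form gives $0$, hence $C = 0$.

Setting $a = 2$:
$$I = - \log{\left(\frac{6561}{2401} \right)}.$$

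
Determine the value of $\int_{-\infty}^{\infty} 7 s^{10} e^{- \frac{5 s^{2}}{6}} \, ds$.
$\frac{321489 \sqrt{30} \sqrt{\pi}}{3125}$

Consider the simpler parametrised integral
$$J(a) = \int_{-\infty}^{\infty} 7 e^{- a s^{2}} \, ds = \frac{7 \sqrt{\pi}}{\sqrt{a}}.$$

Differentiating under the integral sign brings down a factor of $(-s^2)$:
$$\frac{dJ}{da} = \int_{-\infty}^{\infty} - 7 s^{2} e^{- a s^{2}} \, ds = - \frac{7 \sqrt{\pi}}{2 a^{\frac{3}{2}}}.$$

Repeating $5$ times in total — each differentiation brings down another $(-s^2)$ — gives
$$\frac{d^{5}J}{da^{5}} = \int_{-\infty}^{\infty} - 7 s^{10} e^{- a s^{2}} \, ds = - \frac{6615 \sqrt{\pi}}{32 a^{\frac{11}{2}}},$$
and the integrand here is $(-1)^{5}$ times the target integrand, so $I = (-1)^{5}\,\frac{d^{5}J}{da^{5}} = \frac{6615 \sqrt{\pi}}{32 a^{\frac{11}{2}}}$.

Setting $a = \frac{5}{6}$:
$$I = \frac{321489 \sqrt{30} \sqrt{\pi}}{3125}.$$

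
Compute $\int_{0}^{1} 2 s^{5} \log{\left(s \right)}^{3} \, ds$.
$- \frac{1}{108}$

Begin with the known integral
$$J(a) = \int_{0}^{1} 2 s^{a} \, ds = \frac{2}{a + 1}.$$

Differentiating under the integral sign brings down a factor of $\ln s$:
$$\frac{dJ}{da} = \int_{0}^{1} 2 s^{a} \log{\left(s \right)} \, ds = - \frac{2}{\left(a + 1\right)^{2}}.$$

Repeating $3$ times in total — each differentiation brings down another $\ln s$ — gives
$$\frac{d^{3}J}{da^{3}} = \int_{0}^{1} 2 s^{a} \log{\left(s \right)}^{3} \, ds = - \frac{12}{\left(a + 1\right)^{4}},$$
and the integrand here is exactly the target integrand, so $I = - \frac{12}{\left(a + 1\right)^{4}}$.

Setting $a = 5$:
$$I = - \frac{1}{108}.$$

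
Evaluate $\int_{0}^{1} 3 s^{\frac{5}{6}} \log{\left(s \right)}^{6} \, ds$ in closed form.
$\frac{604661760}{19487171}$

Start from the elementary integral
$$J(a) = \int_{0}^{1} 3 s^{a} \, ds = \frac{3}{a + 1}.$$

Differentiating under the integral sign brings down a factor of $\ln s$:
$$\frac{dJ}{da} = \int_{0}^{1} 3 s^{a} \log{\left(s \right)} \, ds = - \frac{3}{\left(a + 1\right)^{2}}.$$

Repeating $6$ times in total — each differentiation brings down another $\ln s$ — gives
$$\frac{d^{6}J}{da^{6}} = \int_{0}^{1} 3 s^{a} \log{\left(s \right)}^{6} \, ds = \frac{2160}{\left(a + 1\right)^{7}},$$
and the integrand here is exactly the target integrand, so $I = \frac{2160}{\left(a + 1\right)^{7}}$.

Setting $a = \frac{5}{6}$:
$$I = \frac{604661760}{19487171}.$$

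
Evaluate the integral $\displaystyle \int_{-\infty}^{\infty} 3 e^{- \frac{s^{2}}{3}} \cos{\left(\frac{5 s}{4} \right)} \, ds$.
$\frac{3 \sqrt{3} \sqrt{\pi}}{e^{\frac{75}{64}}}$

Define $I(b) = \int_{-\infty}^{\infty} 3 e^{- \frac{s^{2}}{3}} \cos{\left(b s \right)} \, ds$.

Differentiating under the integral sign,
$$I'(b) = \int_{-\infty}^{\infty} - 3 s e^{- \frac{s^{2}}{3}} \sin{\left(b s \right)} \, ds.$$

Integrate $\int_{-\infty}^{\infty} s \sin(b s)\, e^{- \frac{s^{2}}{3}}\, ds$ by parts with $u = \sin(b s)$ and $dv = s\, e^{- \frac{s^{2}}{3}}\, ds$, giving $v = - \frac{3 e^{- \frac{s^{2}}{3}}}{2}$. The boundary term vanishes and
$$\int_{-\infty}^{\infty} s \sin(b s)\, e^{- \frac{s^{2}}{3}}\, ds = \frac{3 b}{2} \int_{-\infty}^{\infty} \cos(b s)\, e^{- \frac{s^{2}}{3}}\, ds,$$
so $I'(b) = - \frac{3 b}{2}\, I(b)$.

This is a separable first-order ODE; solving with the initial condition $I(0) = \int_{-\infty}^{\infty} 3 e^{- \frac{s^{2}}{3}}\,ds = 3 \sqrt{3} \sqrt{\pi}$ gives
$$I(b) = 3 \sqrt{3} \sqrt{\pi} e^{- \frac{3 b^{2}}{4}}.$$

Setting $b = \frac{5}{4}$:
$$I = \frac{3 \sqrt{3} \sqrt{\pi}}{e^{\frac{75}{64}}}.$$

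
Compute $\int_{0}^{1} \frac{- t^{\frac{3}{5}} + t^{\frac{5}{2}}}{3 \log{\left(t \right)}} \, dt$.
$- \frac{4 \log{\left(2 \right)}}{3} + \frac{\log{\left(35 \right)}}{3}$

Introduce a parameter $a$ in the exponent: let $I(a) = \int_{0}^{1} \frac{t^{\frac{5}{2}} - t^{a}}{3 \log{\left(t \right)}} \, dt$.

Since $\dfrac{\partial}{\partial a}\,t^{a} = t^{a} \ln t$, the $\ln t$ in the denominator cancels and
$$\frac{dI}{da} = \int_{0}^{1} - \frac{1}{3} t^{a} \, dt = - \frac{1}{3} \left[\frac{t^{a+1}}{a+1}\right]_0^1 = - \frac{1}{3 a + 3}.$$

Integrating with respect to $a$ gives $I(a) = - \frac{\log{\left(a + 1 \right)}}{3} - \frac{\log{\left(2 \right)}}{3} + \frac{\log{\left(7 \right)}}{3} + C$.

At $a = \frac{5}{2}$ the integrand is identically $0$, so $I(\frac{5}{2}) = 0$. The closed form gives $0$, hence $C = 0$.

Setting $a = \frac{3}{5}$:
$$I = - \frac{4 \log{\left(2 \right)}}{3} + \frac{\log{\left(35 \right)}}{3}.$$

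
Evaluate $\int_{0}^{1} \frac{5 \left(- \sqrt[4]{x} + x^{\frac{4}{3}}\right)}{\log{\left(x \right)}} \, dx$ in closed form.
$\log{\left(\frac{17210368}{759375} \right)}$

Consider the one-parameter family: let $I(a) = \int_{0}^{1} \frac{5 \left(- \sqrt[4]{x} + x^{a}\right)}{\log{\left(x \right)}} \, dx$.

Since $\dfrac{\partial}{\partial a}\,x^{a} = x^{a} \ln x$, the $\ln x$ in the denominator cancels and
$$\frac{dI}{da} = \int_{0}^{1} 5 x^{a} \, dx = 5 \left[\frac{x^{a+1}}{a+1}\right]_0^1 = \frac{5}{a + 1}.$$

Integrating with respect to $a$ gives $I(a) = \log{\left(\frac{1024 \left(a + 1\right)^{5}}{3125} \right)} + C$.

At $a = \frac{1}{4}$ the integrand is identically $0$, so $I(\frac{1}{4}) = 0$. The closed form gives $0$, hence $C = 0$.

Setting $a = \frac{4}{3}$:
$$I = \log{\left(\frac{17210368}{759375} \right)}.$$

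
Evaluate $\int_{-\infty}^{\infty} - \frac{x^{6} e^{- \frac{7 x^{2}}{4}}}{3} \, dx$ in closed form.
$- \frac{80 \sqrt{7} \sqrt{\pi}}{2401}$

Start from the elementary integral
$$J(a) = \int_{-\infty}^{\infty} - \frac{e^{- a x^{2}}}{3} \, dx = - \frac{\sqrt{\pi}}{3 \sqrt{a}}.$$

Differentiating under the integral sign brings down a factor of $(-x^2)$:
$$\frac{dJ}{da} = \int_{-\infty}^{\infty} \frac{x^{2} e^{- a x^{2}}}{3} \, dx = \frac{\sqrt{\pi}}{6 a^{\frac{3}{2}}}.$$

Repeating $3$ times in total — each differentiation brings down another $(-x^2)$ — gives
$$\frac{d^{3}J}{da^{3}} = \int_{-\infty}^{\infty} \frac{x^{6} e^{- a x^{2}}}{3} \, dx = \frac{5 \sqrt{\pi}}{8 a^{\frac{7}{2}}},$$
and the integrand here is $(-1)^{3}$ times the target integrand, so $I = (-1)^{3}\,\frac{d^{3}J}{da^{3}} = - \frac{5 \sqrt{\pi}}{8 a^{\frac{7}{2}}}$.

Setting $a = \frac{7}{4}$:
$$I = - \frac{80 \sqrt{7} \sqrt{\pi}}{2401}.$$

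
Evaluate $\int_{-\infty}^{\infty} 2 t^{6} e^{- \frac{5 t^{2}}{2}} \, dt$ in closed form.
$\frac{6 \sqrt{10} \sqrt{\pi}}{125}$

Start from the elementary integral
$$J(a) = \int_{-\infty}^{\infty} 2 e^{- a t^{2}} \, dt = \frac{2 \sqrt{\pi}}{\sqrt{a}}.$$

Differentiating under the integral sign brings down a factor of $(-t^2)$:
$$\frac{dJ}{da} = \int_{-\infty}^{\infty} - 2 t^{2} e^{- a t^{2}} \, dt = - \frac{\sqrt{\pi}}{a^{\frac{3}{2}}}.$$

Repeating $3$ times in total — each differentiation brings down another $(-t^2)$ — gives
$$\frac{d^{3}J}{da^{3}} = \int_{-\infty}^{\infty} - 2 t^{6} e^{- a t^{2}} \, dt = - \frac{15 \sqrt{\pi}}{4 a^{\frac{7}{2}}},$$
and the integrand here is $(-1)^{3}$ times the target integrand, so $I = (-1)^{3}\,\frac{d^{3}J}{da^{3}} = \frac{15 \sqrt{\pi}}{4 a^{\frac{7}{2}}}$.

Setting $a = \frac{5}{2}$:
$$I = \frac{6 \sqrt{10} \sqrt{\pi}}{125}.$$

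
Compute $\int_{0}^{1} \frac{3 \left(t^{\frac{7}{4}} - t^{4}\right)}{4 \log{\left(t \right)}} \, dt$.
$- \frac{3 \log{\left(5 \right)}}{4} - \frac{3 \log{\left(2 \right)}}{2} + \frac{3 \log{\left(11 \right)}}{4}$

Introduce a parameter $a$ in the exponent: let $I(a) = \int_{0}^{1} \frac{3 \left(t^{\frac{7}{4}} - t^{a}\right)}{4 \log{\left(t \right)}} \, dt$.

Since $\dfrac{\partial}{\partial a}\,t^{a} = t^{a} \ln t$, the $\ln t$ in the denominator cancels and
$$\frac{dI}{da} = \int_{0}^{1} - \frac{3}{4} t^{a} \, dt = - \frac{3}{4} \left[\frac{t^{a+1}}{a+1}\right]_0^1 = - \frac{3}{4 a + 4}.$$

Integrating with respect to $a$ gives $I(a) = - \frac{3 \log{\left(a + 1 \right)}}{4} - \frac{3 \log{\left(2 \right)}}{2} + \frac{3 \log{\left(11 \right)}}{4} + C$.

At $a = \frac{7}{4}$ the integrand is identically $0$, so $I(\frac{7}{4}) = 0$. The closed form gives $0$, hence $C = 0$.

Setting $a = 4$:
$$I = - \frac{3 \log{\left(5 \right)}}{4} - \frac{3 \log{\left(2 \right)}}{2} + \frac{3 \log{\left(11 \right)}}{4}.$$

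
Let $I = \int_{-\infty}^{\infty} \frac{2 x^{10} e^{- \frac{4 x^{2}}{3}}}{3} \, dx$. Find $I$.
$\frac{76545 \sqrt{3} \sqrt{\pi}}{32768}$

Consider the simpler parametrised integral
$$J(a) = \int_{-\infty}^{\infty} \frac{2 e^{- a x^{2}}}{3} \, dx = \frac{2 \sqrt{\pi}}{3 \sqrt{a}}.$$

Differentiating under the integral sign brings down a factor of $(-x^2)$:
$$\frac{dJ}{da} = \int_{-\infty}^{\infty} - \frac{2 x^{2} e^{- a x^{2}}}{3} \, dx = - \frac{\sqrt{\pi}}{3 a^{\frac{3}{2}}}.$$

Repeating $5$ times in total — each differentiation brings down another $(-x^2)$ — gives
$$\frac{d^{5}J}{da^{5}} = \int_{-\infty}^{\infty} - \frac{2 x^{10} e^{- a x^{2}}}{3} \, dx = - \frac{315 \sqrt{\pi}}{16 a^{\frac{11}{2}}},$$
and the integrand here is $(-1)^{5}$ times the target integrand, so $I = (-1)^{5}\,\frac{d^{5}J}{da^{5}} = \frac{315 \sqrt{\pi}}{16 a^{\frac{11}{2}}}$.

Setting $a = \frac{4}{3}$:
$$I = \frac{76545 \sqrt{3} \sqrt{\pi}}{32768}.$$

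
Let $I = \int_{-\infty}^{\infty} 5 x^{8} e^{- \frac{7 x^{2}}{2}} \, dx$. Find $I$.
$\frac{75 \sqrt{14} \sqrt{\pi}}{2401}$

Start from the elementary integral
$$J(a) = \int_{-\infty}^{\infty} 5 e^{- a x^{2}} \, dx = \frac{5 \sqrt{\pi}}{\sqrt{a}}.$$

Differentiating under the integral sign brings down a factor of $(-x^2)$:
$$\frac{dJ}{da} = \int_{-\infty}^{\infty} - 5 x^{2} e^{- a x^{2}} \, dx = - \frac{5 \sqrt{\pi}}{2 a^{\frac{3}{2}}}.$$

Repeating $4$ times in total — each differentiation brings down another $(-x^2)$ — gives
$$\frac{d^{4}J}{da^{4}} = \int_{-\infty}^{\infty} 5 x^{8} e^{- a x^{2}} \, dx = \frac{525 \sqrt{\pi}}{16 a^{\frac{9}{2}}},$$
and the integrand here is exactly the target integrand, so $I = \frac{525 \sqrt{\pi}}{16 a^{\frac{9}{2}}}$.

Setting $a = \frac{7}{2}$:
$$I = \frac{75 \sqrt{14} \sqrt{\pi}}{2401}.$$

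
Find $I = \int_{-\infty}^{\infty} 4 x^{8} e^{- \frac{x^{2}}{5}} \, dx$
$\frac{65625 \sqrt{5} \sqrt{\pi}}{4}$

Begin with the known integral
$$J(a) = \int_{-\infty}^{\infty} 4 e^{- a x^{2}} \, dx = \frac{4 \sqrt{\pi}}{\sqrt{a}}.$$

Differentiating under the integral sign brings down a factor of $(-x^2)$:
$$\frac{dJ}{da} = \int_{-\infty}^{\infty} - 4 x^{2} e^{- a x^{2}} \, dx = - \frac{2 \sqrt{\pi}}{a^{\frac{3}{2}}}.$$

Repeating $4$ times in total — each differentiation brings down another $(-x^2)$ — gives
$$\frac{d^{4}J}{da^{4}} = \int_{-\infty}^{\infty} 4 x^{8} e^{- a x^{2}} \, dx = \frac{105 \sqrt{\pi}}{4 a^{\frac{9}{2}}},$$
and the integrand here is exactly the target integrand, so $I = \frac{105 \sqrt{\pi}}{4 a^{\frac{9}{2}}}$.

Setting $a = \frac{1}{5}$:
$$I = \frac{65625 \sqrt{5} \sqrt{\pi}}{4}.$$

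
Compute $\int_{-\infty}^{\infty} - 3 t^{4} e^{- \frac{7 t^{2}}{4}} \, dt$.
$- \frac{72 \sqrt{7} \sqrt{\pi}}{343}$

Begin with the known integral
$$J(a) = \int_{-\infty}^{\infty} - 3 e^{- a t^{2}} \, dt = - \frac{3 \sqrt{\pi}}{\sqrt{a}}.$$

Differentiating under the integral sign brings down a factor of $(-t^2)$:
$$\frac{dJ}{da} = \int_{-\infty}^{\infty} 3 t^{2} e^{- a t^{2}} \, dt = \frac{3 \sqrt{\pi}}{2 a^{\frac{3}{2}}}.$$

Repeating twice in total — each differentiation brings down another $(-t^2)$ — gives
$$\frac{d^{2}J}{da^{2}} = \int_{-\infty}^{\infty} - 3 t^{4} e^{- a t^{2}} \, dt = - \frac{9 \sqrt{\pi}}{4 a^{\frac{5}{2}}},$$
and the integrand here is exactly the target integrand, so $I = - \frac{9 \sqrt{\pi}}{4 a^{\frac{5}{2}}}$.

Setting $a = \frac{7}{4}$:
$$I = - \frac{72 \sqrt{7} \sqrt{\pi}}{343}.$$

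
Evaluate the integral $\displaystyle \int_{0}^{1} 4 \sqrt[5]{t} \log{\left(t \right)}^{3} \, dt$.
$- \frac{625}{54}$

Start from the elementary integral
$$J(a) = \int_{0}^{1} 4 t^{a} \, dt = \frac{4}{a + 1}.$$

Differentiating under the integral sign brings down a factor of $\ln t$:
$$\frac{dJ}{da} = \int_{0}^{1} 4 t^{a} \log{\left(t \right)} \, dt = - \frac{4}{\left(a + 1\right)^{2}}.$$

Repeating $3$ times in total — each differentiation brings down another $\ln t$ — gives
$$\frac{d^{3}J}{da^{3}} = \int_{0}^{1} 4 t^{a} \log{\left(t \right)}^{3} \, dt = - \frac{24}{\left(a + 1\right)^{4}},$$
and the integrand here is exactly the target integrand, so $I = - \frac{24}{\left(a + 1\right)^{4}}$.

Setting $a = \frac{1}{5}$:
$$I = - \frac{625}{54}.$$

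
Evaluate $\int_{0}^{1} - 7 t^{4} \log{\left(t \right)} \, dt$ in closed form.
$\frac{7}{25}$

Consider the simpler parametrised integral
$$J(a) = \int_{0}^{1} - 7 t^{a} \, dt = - \frac{7}{a + 1}.$$

Differentiating under the integral sign brings down a factor of $\ln t$:
$$\frac{dJ}{da} = \int_{0}^{1} - 7 t^{a} \log{\left(t \right)} \, dt = \frac{7}{\left(a + 1\right)^{2}}.$$

The integral on the left is $I$, so $I = \frac{7}{\left(a + 1\right)^{2}}$.

Setting $a = 4$:
$$I = \frac{7}{25}.$$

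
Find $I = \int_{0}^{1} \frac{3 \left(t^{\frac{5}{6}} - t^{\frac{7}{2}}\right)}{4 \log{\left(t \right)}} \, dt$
$\log{\left(\frac{33^{\frac{3}{4}}}{27} \right)}$

Consider the one-parameter family: let $I(a) = \int_{0}^{1} \frac{3 \left(- t^{\frac{7}{2}} + t^{a}\right)}{4 \log{\left(t \right)}} \, dt$.

Since $\dfrac{\partial}{\partial a}\,t^{a} = t^{a} \ln t$, the $\ln t$ in the denominator cancels and
$$\frac{dI}{da} = \int_{0}^{1} \frac{3}{4} t^{a} \, dt = \frac{3}{4} \left[\frac{t^{a+1}}{a+1}\right]_0^1 = \frac{3}{4 \left(a + 1\right)}.$$

Integrating with respect to $a$ gives $I(a) = \log{\left(\frac{2^{\frac{3}{4}} \sqrt{3} \left(a + 1\right)^{\frac{3}{4}}}{9} \right)} + C$.

At $a = \frac{7}{2}$ the integrand is identically $0$, so $I(\frac{7}{2}) = 0$. The closed form gives $0$, hence $C = 0$.

Setting $a = \frac{5}{6}$:
$$I = \log{\left(\frac{33^{\frac{3}{4}}}{27} \right)}.$$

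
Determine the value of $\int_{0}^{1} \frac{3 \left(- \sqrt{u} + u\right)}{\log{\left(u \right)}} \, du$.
$\log{\left(\frac{64}{27} \right)}$

Replace the exponent $1$ by a parameter $a$: let $I(a) = \int_{0}^{1} \frac{3 \left(- \sqrt{u} + u^{a}\right)}{\log{\left(u \right)}} \, du$.

Since $\dfrac{\partial}{\partial a}\,u^{a} = u^{a} \ln u$, the $\ln u$ in the denominator cancels and
$$\frac{dI}{da} = \int_{0}^{1} 3 u^{a} \, du = 3 \left[\frac{u^{a+1}}{a+1}\right]_0^1 = \frac{3}{a + 1}.$$

Integrating with respect to $a$ gives $I(a) = \log{\left(\frac{8 \left(a + 1\right)^{3}}{27} \right)} + C$.

At $a = \frac{1}{2}$ the integrand is identically $0$, so $I(\frac{1}{2}) = 0$. The closed form gives $0$, hence $C = 0$.

Setting $a = 1$:
$$I = \log{\left(\frac{64}{27} \right)}.$$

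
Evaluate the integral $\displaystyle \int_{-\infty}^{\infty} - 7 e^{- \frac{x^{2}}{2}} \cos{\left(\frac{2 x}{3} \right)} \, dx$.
$- \frac{7 \sqrt{2} \sqrt{\pi}}{e^{\frac{2}{9}}}$

Treat the cosine frequency as a parameter and define $I(b) = \int_{-\infty}^{\infty} - 7 e^{- \frac{x^{2}}{2}} \cos{\left(b x \right)} \, dx$.

Differentiating under the integral sign,
$$I'(b) = \int_{-\infty}^{\infty} 7 x e^{- \frac{x^{2}}{2}} \sin{\left(b x \right)} \, dx.$$

Integrate $\int_{-\infty}^{\infty} x \sin(b x)\, e^{- \frac{x^{2}}{2}}\, dx$ by parts with $u = \sin(b x)$ and $dv = x\, e^{- \frac{x^{2}}{2}}\, dx$, giving $v = - e^{- \frac{x^{2}}{2}}$. The boundary term vanishes and
$$\int_{-\infty}^{\infty} x \sin(b x)\, e^{- \frac{x^{2}}{2}}\, dx = b \int_{-\infty}^{\infty} \cos(b x)\, e^{- \frac{x^{2}}{2}}\, dx,$$
so $I'(b) = - b\, I(b)$.

This is a separable first-order ODE; solving with the initial condition $I(0) = \int_{-\infty}^{\infty} - 7 e^{- \frac{x^{2}}{2}}\,dx = - 7 \sqrt{2} \sqrt{\pi}$ gives
$$I(b) = - 7 \sqrt{2} \sqrt{\pi} e^{- \frac{b^{2}}{2}}.$$

Setting $b = \frac{2}{3}$:
$$I = - \frac{7 \sqrt{2} \sqrt{\pi}}{e^{\frac{2}{9}}}.$$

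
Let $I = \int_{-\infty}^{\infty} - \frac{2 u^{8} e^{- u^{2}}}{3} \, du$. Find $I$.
$- \frac{35 \sqrt{\pi}}{8}$

Start from the elementary integral
$$J(a) = \int_{-\infty}^{\infty} - \frac{2 e^{- a u^{2}}}{3} \, du = - \frac{2 \sqrt{\pi}}{3 \sqrt{a}}.$$

Differentiating under the integral sign brings down a factor of $(-u^2)$:
$$\frac{dJ}{da} = \int_{-\infty}^{\infty} \frac{2 u^{2} e^{- a u^{2}}}{3} \, du = \frac{\sqrt{\pi}}{3 a^{\frac{3}{2}}}.$$

Repeating $4$ times in total — each differentiation brings down another $(-u^2)$ — gives
$$\frac{d^{4}J}{da^{4}} = \int_{-\infty}^{\infty} - \frac{2 u^{8} e^{- a u^{2}}}{3} \, du = - \frac{35 \sqrt{\pi}}{8 a^{\frac{9}{2}}},$$
and the integrand here is exactly the target integrand, so $I = - \frac{35 \sqrt{\pi}}{8 a^{\frac{9}{2}}}$.

Setting $a = 1$:
$$I = - \frac{35 \sqrt{\pi}}{8}.$$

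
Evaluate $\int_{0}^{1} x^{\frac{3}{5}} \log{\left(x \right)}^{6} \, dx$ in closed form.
$\frac{3515625}{131072}$

Start from the elementary integral
$$J(a) = \int_{0}^{1} x^{a} \, dx = \frac{1}{a + 1}.$$

Differentiating under the integral sign brings down a factor of $\ln x$:
$$\frac{dJ}{da} = \int_{0}^{1} x^{a} \log{\left(x \right)} \, dx = - \frac{1}{\left(a + 1\right)^{2}}.$$

Repeating $6$ times in total — each differentiation brings down another $\ln x$ — gives
$$\frac{d^{6}J}{da^{6}} = \int_{0}^{1} x^{a} \log{\left(x \right)}^{6} \, dx = \frac{720}{\left(a + 1\right)^{7}},$$
and the integrand here is exactly the target integrand, so $I = \frac{720}{\left(a + 1\right)^{7}}$.

Setting $a = \frac{3}{5}$:
$$I = \frac{3515625}{131072}.$$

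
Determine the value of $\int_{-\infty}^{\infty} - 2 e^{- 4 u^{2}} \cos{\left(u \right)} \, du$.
$- \frac{\sqrt{\pi}}{e^{\frac{1}{16}}}$

Define $I(b) = \int_{-\infty}^{\infty} - 2 e^{- 4 u^{2}} \cos{\left(b u \right)} \, du$.

Differentiating under the integral sign,
$$I'(b) = \int_{-\infty}^{\infty} 2 u e^{- 4 u^{2}} \sin{\left(b u \right)} \, du.$$

Integrate $\int_{-\infty}^{\infty} u \sin(b u)\, e^{- 4 u^{2}}\, du$ by parts with $w = \sin(b u)$ and $dv = u\, e^{- 4 u^{2}}\, du$, giving $v = - \frac{e^{- 4 u^{2}}}{8}$. The boundary term vanishes and
$$\int_{-\infty}^{\infty} u \sin(b u)\, e^{- 4 u^{2}}\, du = \frac{b}{8} \int_{-\infty}^{\infty} \cos(b u)\, e^{- 4 u^{2}}\, du,$$
so $I'(b) = - \frac{b}{8}\, I(b)$.

This is a separable first-order ODE; solving with the initial condition $I(0) = \int_{-\infty}^{\infty} - 2 e^{- 4 u^{2}}\,du = - \sqrt{\pi}$ gives
$$I(b) = - \sqrt{\pi} e^{- \frac{b^{2}}{16}}.$$

Setting $b = 1$:
$$I = - \frac{\sqrt{\pi}}{e^{\frac{1}{16}}}.$$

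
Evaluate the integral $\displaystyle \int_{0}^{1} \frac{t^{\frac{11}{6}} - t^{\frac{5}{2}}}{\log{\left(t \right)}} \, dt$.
$- \log{\left(21 \right)} + \log{\left(17 \right)}$

Introduce a parameter $a$ in the exponent: let $I(a) = \int_{0}^{1} \frac{t^{\frac{11}{6}} - t^{a}}{\log{\left(t \right)}} \, dt$.

Since $\dfrac{\partial}{\partial a}\,t^{a} = t^{a} \ln t$, the $\ln t$ in the denominator cancels and
$$\frac{dI}{da} = \int_{0}^{1} -1 t^{a} \, dt = -1 \left[\frac{t^{a+1}}{a+1}\right]_0^1 = - \frac{1}{a + 1}.$$

Integrating with respect to $a$ gives $I(a) = - \log{\left(\frac{6 a}{17} + \frac{6}{17} \right)} + C$.

At $a = \frac{11}{6}$ the integrand is identically $0$, so $I(\frac{11}{6}) = 0$. The closed form gives $0$, hence $C = 0$.

Setting $a = \frac{5}{2}$:
$$I = - \log{\left(21 \right)} + \log{\left(17 \right)}.$$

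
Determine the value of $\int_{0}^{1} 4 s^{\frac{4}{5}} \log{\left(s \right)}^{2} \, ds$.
$\frac{1000}{729}$

Consider the simpler parametrised integral
$$J(a) = \int_{0}^{1} 4 s^{a} \, ds = \frac{4}{a + 1}.$$

Differentiating under the integral sign brings down a factor of $\ln s$:
$$\frac{dJ}{da} = \int_{0}^{1} 4 s^{a} \log{\left(s \right)} \, ds = - \frac{4}{\left(a + 1\right)^{2}}.$$

Repeating twice in total — each differentiation brings down another $\ln s$ — gives
$$\frac{d^{2}J}{da^{2}} = \int_{0}^{1} 4 s^{a} \log{\left(s \right)}^{2} \, ds = \frac{8}{\left(a + 1\right)^{3}},$$
and the integrand here is exactly the target integrand, so $I = \frac{8}{\left(a + 1\right)^{3}}$.

Setting $a = \frac{4}{5}$:
$$I = \frac{1000}{729}.$$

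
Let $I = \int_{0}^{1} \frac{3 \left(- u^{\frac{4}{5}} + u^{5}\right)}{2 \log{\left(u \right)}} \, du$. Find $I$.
$\log{\left(\frac{10 \sqrt{30}}{9} \right)}$

Replace the exponent $\frac{4}{5}$ by a parameter $a$: let $I(a) = \int_{0}^{1} \frac{3 \left(u^{5} - u^{a}\right)}{2 \log{\left(u \right)}} \, du$.

Since $\dfrac{\partial}{\partial a}\,u^{a} = u^{a} \ln u$, the $\ln u$ in the denominator cancels and
$$\frac{dI}{da} = \int_{0}^{1} - \frac{3}{2} u^{a} \, du = - \frac{3}{2} \left[\frac{u^{a+1}}{a+1}\right]_0^1 = - \frac{3}{2 a + 2}.$$

Integrating with respect to $a$ gives $I(a) = - \frac{3 \log{\left(a + 1 \right)}}{2} + \frac{3 \log{\left(6 \right)}}{2} + C$.

At $a = 5$ the integrand is identically $0$, so $I(5) = 0$. The closed form gives $0$, hence $C = 0$.

Setting $a = \frac{4}{5}$:
$$I = \log{\left(\frac{10 \sqrt{30}}{9} \right)}.$$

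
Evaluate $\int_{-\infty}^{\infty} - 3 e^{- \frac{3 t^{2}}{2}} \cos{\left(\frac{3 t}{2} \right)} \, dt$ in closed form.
$- \frac{\sqrt{6} \sqrt{\pi}}{e^{\frac{3}{8}}}$

Let $b$ denote the cosine frequency and define $I(b) = \int_{-\infty}^{\infty} - 3 e^{- \frac{3 t^{2}}{2}} \cos{\left(b t \right)} \, dt$.

Differentiating under the integral sign,
$$I'(b) = \int_{-\infty}^{\infty} 3 t e^{- \frac{3 t^{2}}{2}} \sin{\left(b t \right)} \, dt.$$

Integrate $\int_{-\infty}^{\infty} t \sin(b t)\, e^{- \frac{3 t^{2}}{2}}\, dt$ by parts with $u = \sin(b t)$ and $dv = t\, e^{- \frac{3 t^{2}}{2}}\, dt$, giving $v = - \frac{e^{- \frac{3 t^{2}}{2}}}{3}$. The boundary term vanishes and
$$\int_{-\infty}^{\infty} t \sin(b t)\, e^{- \frac{3 t^{2}}{2}}\, dt = \frac{b}{3} \int_{-\infty}^{\infty} \cos(b t)\, e^{- \frac{3 t^{2}}{2}}\, dt,$$
so $I'(b) = - \frac{b}{3}\, I(b)$.

This is a separable first-order ODE; solving with the initial condition $I(0) = \int_{-\infty}^{\infty} - 3 e^{- \frac{3 t^{2}}{2}}\,dt = - \sqrt{6} \sqrt{\pi}$ gives
$$I(b) = - \sqrt{6} \sqrt{\pi} e^{- \frac{b^{2}}{6}}.$$

Setting $b = \frac{3}{2}$:
$$I = - \frac{\sqrt{6} \sqrt{\pi}}{e^{\frac{3}{8}}}.$$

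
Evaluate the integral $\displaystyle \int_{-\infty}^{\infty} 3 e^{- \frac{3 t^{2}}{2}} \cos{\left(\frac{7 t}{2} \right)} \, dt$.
$\frac{\sqrt{6} \sqrt{\pi}}{e^{\frac{49}{24}}}$

Let $b$ denote the cosine frequency and define $I(b) = \int_{-\infty}^{\infty} 3 e^{- \frac{3 t^{2}}{2}} \cos{\left(b t \right)} \, dt$.

Differentiating under the integral sign,
$$I'(b) = \int_{-\infty}^{\infty} - 3 t e^{- \frac{3 t^{2}}{2}} \sin{\left(b t \right)} \, dt.$$

Integrate $\int_{-\infty}^{\infty} t \sin(b t)\, e^{- \frac{3 t^{2}}{2}}\, dt$ by parts with $u = \sin(b t)$ and $dv = t\, e^{- \frac{3 t^{2}}{2}}\, dt$, giving $v = - \frac{e^{- \frac{3 t^{2}}{2}}}{3}$. The boundary term vanishes and
$$\int_{-\infty}^{\infty} t \sin(b t)\, e^{- \frac{3 t^{2}}{2}}\, dt = \frac{b}{3} \int_{-\infty}^{\infty} \cos(b t)\, e^{- \frac{3 t^{2}}{2}}\, dt,$$
so $I'(b) = - \frac{b}{3}\, I(b)$.

This is a separable first-order ODE; solving with the initial condition $I(0) = \int_{-\infty}^{\infty} 3 e^{- \frac{3 t^{2}}{2}}\,dt = \sqrt{6} \sqrt{\pi}$ gives
$$I(b) = \sqrt{6} \sqrt{\pi} e^{- \frac{b^{2}}{6}}.$$

Setting $b = \frac{7}{2}$:
$$I = \frac{\sqrt{6} \sqrt{\pi}}{e^{\frac{49}{24}}}.$$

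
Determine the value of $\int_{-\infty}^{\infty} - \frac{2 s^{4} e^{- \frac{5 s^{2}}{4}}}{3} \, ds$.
$- \frac{16 \sqrt{5} \sqrt{\pi}}{125}$

Start from the elementary integral
$$J(a) = \int_{-\infty}^{\infty} - \frac{2 e^{- a s^{2}}}{3} \, ds = - \frac{2 \sqrt{\pi}}{3 \sqrt{a}}.$$

Differentiating under the integral sign brings down a factor of $(-s^2)$:
$$\frac{dJ}{da} = \int_{-\infty}^{\infty} \frac{2 s^{2} e^{- a s^{2}}}{3} \, ds = \frac{\sqrt{\pi}}{3 a^{\frac{3}{2}}}.$$

Repeating twice in total — each differentiation brings down another $(-s^2)$ — gives
$$\frac{d^{2}J}{da^{2}} = \int_{-\infty}^{\infty} - \frac{2 s^{4} e^{- a s^{2}}}{3} \, ds = - \frac{\sqrt{\pi}}{2 a^{\frac{5}{2}}},$$
and the integrand here is exactly the target integrand, so $I = - \frac{\sqrt{\pi}}{2 a^{\frac{5}{2}}}$.

Setting $a = \frac{5}{4}$:
$$I = - \frac{16 \sqrt{5} \sqrt{\pi}}{125}.$$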